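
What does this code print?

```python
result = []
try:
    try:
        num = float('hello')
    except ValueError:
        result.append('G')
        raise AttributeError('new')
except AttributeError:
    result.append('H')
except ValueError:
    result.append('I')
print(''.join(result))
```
GH

New AttributeError raised, caught by outer AttributeError handler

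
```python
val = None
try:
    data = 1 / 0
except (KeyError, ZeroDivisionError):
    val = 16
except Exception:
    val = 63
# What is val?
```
16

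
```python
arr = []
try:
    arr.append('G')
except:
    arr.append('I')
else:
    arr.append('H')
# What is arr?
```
['G', 'H']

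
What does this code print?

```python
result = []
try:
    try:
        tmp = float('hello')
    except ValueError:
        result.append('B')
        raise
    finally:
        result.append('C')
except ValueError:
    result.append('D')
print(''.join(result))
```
BCD

finally runs before re-raised exception propagates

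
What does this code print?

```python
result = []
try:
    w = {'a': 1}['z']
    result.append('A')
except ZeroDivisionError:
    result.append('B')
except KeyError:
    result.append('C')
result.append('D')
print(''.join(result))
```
CD

KeyError is caught by its specific handler, not ZeroDivisionError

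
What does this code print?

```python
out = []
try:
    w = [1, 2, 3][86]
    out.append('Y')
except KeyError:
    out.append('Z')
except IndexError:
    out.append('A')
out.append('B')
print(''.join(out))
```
AB

IndexError is caught by its specific handler, not KeyError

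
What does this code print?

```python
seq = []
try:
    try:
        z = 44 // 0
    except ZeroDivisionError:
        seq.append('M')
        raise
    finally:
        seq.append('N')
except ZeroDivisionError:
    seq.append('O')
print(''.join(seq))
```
MNO

finally runs before re-raised exception propagates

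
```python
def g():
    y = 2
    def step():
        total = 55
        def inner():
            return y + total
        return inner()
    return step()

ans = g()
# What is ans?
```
57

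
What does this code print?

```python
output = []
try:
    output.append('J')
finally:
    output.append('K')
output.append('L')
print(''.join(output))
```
JKL

try/finally without except, no exception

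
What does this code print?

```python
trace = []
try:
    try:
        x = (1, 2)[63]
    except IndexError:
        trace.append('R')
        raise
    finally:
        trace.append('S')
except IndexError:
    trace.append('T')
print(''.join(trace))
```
RST

finally runs before re-raised exception propagates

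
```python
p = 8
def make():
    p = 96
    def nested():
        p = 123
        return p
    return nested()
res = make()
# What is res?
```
123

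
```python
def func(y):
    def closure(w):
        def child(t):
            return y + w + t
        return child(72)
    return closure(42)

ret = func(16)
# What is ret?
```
130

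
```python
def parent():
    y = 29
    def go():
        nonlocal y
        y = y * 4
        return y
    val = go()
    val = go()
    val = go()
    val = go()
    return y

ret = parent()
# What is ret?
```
7424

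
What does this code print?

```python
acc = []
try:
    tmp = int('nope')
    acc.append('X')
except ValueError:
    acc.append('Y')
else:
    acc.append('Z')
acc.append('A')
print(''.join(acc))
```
YA

else block skipped when exception is caught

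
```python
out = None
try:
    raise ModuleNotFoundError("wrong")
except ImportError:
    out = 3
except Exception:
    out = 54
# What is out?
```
3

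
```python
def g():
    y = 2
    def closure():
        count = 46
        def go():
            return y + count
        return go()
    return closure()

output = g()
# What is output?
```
48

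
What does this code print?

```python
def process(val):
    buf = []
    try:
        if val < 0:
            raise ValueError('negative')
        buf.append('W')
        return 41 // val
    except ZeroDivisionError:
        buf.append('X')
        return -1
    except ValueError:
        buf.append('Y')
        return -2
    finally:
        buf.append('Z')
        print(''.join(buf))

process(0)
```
WXZ

val=0 causes ZeroDivisionError, caught, finally prints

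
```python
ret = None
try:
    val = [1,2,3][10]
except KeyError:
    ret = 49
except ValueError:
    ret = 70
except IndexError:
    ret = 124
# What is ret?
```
124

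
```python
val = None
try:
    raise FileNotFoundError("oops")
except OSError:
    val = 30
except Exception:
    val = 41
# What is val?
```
30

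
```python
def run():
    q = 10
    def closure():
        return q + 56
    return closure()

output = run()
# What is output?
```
66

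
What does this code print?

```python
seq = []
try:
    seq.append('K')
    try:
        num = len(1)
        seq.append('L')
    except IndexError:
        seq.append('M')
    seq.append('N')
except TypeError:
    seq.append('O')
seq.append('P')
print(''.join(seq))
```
KOP

Inner handler doesn't match, propagates to outer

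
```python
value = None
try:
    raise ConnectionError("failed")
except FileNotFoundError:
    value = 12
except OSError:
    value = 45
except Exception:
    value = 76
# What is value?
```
45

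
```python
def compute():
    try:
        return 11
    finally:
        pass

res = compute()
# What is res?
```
11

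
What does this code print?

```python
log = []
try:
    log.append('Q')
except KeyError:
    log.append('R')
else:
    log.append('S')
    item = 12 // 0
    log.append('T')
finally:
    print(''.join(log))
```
QS

Try succeeds, else appends 'S', ZeroDivisionError in else is uncaught, finally prints before exception propagates ('T' never appended)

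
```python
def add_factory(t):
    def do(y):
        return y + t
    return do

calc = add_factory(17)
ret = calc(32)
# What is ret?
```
49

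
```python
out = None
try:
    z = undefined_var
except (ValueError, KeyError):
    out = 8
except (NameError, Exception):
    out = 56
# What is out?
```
56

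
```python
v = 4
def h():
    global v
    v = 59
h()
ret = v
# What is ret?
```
59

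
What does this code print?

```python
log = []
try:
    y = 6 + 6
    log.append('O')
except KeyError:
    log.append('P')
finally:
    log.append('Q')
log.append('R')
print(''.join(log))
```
OQR

finally runs after normal execution too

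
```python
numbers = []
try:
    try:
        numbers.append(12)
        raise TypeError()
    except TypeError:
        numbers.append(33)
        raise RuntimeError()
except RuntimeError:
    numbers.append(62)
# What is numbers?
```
[12, 33, 62]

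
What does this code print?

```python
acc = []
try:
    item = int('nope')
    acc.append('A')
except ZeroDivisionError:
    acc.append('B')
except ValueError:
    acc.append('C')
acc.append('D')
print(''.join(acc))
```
CD

ValueError is caught by its specific handler, not ZeroDivisionError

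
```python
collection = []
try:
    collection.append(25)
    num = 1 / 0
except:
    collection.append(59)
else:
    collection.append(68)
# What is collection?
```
[25, 59]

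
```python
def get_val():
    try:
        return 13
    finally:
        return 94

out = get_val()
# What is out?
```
94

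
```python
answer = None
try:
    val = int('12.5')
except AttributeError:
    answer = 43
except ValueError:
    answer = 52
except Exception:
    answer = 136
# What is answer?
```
52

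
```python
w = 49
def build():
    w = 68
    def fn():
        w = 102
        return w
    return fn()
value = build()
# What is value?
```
102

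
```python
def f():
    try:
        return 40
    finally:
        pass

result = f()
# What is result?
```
40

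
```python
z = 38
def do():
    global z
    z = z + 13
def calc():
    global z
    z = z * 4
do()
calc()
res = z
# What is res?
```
204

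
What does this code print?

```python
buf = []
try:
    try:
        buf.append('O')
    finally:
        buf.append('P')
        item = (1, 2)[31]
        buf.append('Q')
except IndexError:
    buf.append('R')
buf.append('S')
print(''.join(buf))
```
OPRS

Exception in inner finally caught by outer except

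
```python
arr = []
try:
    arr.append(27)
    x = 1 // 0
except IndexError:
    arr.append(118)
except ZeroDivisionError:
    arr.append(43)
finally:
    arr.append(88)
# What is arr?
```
[27, 43, 88]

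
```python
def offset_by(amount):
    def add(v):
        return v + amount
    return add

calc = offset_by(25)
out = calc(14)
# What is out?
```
39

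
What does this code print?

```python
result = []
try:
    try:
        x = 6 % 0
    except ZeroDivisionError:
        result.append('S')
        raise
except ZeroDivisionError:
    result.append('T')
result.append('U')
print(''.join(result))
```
STU

raise without argument re-raises current exception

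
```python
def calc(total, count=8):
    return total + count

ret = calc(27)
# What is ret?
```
35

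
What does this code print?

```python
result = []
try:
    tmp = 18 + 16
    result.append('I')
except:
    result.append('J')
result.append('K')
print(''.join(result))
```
IK

No exception, try block completes normally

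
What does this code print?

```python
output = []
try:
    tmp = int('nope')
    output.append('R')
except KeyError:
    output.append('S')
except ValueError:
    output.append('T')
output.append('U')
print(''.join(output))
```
TU

ValueError is caught by its specific handler, not KeyError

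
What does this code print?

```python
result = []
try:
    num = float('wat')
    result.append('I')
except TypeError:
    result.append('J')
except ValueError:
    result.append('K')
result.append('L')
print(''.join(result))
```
KL

ValueError is caught by its specific handler, not TypeError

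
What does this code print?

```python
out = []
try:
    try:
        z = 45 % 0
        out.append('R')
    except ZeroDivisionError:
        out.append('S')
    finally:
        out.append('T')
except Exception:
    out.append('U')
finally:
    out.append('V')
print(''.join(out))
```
STV

Both finally blocks run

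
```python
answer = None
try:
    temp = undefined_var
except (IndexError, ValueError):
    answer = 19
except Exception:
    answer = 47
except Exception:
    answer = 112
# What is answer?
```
47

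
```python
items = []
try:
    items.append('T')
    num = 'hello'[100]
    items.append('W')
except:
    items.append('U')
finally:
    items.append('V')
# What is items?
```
['T', 'U', 'V']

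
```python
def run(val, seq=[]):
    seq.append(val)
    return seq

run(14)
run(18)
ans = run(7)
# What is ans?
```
[14, 18, 7]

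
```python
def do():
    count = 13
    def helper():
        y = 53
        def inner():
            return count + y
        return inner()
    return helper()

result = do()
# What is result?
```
66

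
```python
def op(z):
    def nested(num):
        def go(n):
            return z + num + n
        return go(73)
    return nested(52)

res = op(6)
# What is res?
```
131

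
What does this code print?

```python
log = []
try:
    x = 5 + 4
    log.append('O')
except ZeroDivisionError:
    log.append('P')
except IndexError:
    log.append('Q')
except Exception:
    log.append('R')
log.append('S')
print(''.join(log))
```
OS

No exception, try block completes normally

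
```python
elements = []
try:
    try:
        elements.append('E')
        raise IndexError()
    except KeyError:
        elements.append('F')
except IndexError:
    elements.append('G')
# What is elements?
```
['E', 'G']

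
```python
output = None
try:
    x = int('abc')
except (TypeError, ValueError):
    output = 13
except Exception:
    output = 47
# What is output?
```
13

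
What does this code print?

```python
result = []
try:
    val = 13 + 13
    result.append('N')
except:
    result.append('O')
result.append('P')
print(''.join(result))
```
NP

No exception, try block completes normally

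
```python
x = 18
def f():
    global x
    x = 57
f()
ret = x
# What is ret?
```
57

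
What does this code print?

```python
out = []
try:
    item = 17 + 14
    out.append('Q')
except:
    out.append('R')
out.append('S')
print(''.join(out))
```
QS

No exception, try block completes normally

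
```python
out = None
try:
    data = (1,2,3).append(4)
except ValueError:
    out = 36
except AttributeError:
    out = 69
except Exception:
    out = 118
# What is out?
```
69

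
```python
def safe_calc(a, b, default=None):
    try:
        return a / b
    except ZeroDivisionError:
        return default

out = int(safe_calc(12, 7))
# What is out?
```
1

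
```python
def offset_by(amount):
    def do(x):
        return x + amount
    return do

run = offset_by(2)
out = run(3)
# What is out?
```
5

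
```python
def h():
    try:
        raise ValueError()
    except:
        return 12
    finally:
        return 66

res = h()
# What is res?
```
66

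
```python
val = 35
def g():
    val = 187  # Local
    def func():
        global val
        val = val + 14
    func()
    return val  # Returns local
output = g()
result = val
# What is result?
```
49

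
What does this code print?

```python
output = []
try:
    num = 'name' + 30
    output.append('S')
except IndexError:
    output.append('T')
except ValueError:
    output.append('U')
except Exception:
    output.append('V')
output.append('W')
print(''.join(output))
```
VW

TypeError not specifically caught, falls to Exception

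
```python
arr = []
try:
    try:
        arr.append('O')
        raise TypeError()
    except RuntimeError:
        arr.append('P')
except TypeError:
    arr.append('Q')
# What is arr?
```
['O', 'Q']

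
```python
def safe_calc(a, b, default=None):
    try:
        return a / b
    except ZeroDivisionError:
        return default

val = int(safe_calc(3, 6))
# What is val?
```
0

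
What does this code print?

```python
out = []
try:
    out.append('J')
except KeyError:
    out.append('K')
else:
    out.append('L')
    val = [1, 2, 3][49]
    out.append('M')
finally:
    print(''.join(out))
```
JL

Try succeeds, else appends 'L', IndexError in else is uncaught, finally prints before exception propagates ('M' never appended)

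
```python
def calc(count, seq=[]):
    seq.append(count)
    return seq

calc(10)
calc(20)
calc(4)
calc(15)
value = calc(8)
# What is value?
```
[10, 20, 4, 15, 8]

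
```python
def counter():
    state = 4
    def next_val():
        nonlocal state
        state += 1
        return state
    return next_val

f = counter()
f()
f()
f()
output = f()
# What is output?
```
8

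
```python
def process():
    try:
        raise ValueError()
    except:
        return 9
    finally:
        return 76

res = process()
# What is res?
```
76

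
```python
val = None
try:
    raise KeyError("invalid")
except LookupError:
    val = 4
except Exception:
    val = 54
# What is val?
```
4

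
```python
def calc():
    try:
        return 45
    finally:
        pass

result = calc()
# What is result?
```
45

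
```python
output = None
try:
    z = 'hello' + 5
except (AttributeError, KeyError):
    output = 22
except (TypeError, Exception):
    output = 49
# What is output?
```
49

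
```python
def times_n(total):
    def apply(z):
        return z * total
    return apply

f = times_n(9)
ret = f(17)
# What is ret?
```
153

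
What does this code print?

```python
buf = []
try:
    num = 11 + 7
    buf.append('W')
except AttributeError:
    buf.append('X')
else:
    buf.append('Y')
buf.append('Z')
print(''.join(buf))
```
WYZ

else block runs when no exception occurs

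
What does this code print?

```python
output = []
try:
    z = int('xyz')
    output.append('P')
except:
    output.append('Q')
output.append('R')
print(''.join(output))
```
QR

Exception raised in try, caught by bare except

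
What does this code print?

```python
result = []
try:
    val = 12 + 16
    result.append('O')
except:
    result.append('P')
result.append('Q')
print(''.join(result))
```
OQ

No exception, try block completes normally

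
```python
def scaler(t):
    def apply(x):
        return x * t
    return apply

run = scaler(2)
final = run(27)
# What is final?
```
54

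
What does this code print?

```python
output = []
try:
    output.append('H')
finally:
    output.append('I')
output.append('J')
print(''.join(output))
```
HIJ

try/finally without except, no exception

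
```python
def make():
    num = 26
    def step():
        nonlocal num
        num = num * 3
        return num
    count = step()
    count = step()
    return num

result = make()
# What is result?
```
234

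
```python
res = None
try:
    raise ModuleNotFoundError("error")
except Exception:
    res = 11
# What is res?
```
11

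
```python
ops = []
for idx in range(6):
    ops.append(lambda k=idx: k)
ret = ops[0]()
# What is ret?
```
0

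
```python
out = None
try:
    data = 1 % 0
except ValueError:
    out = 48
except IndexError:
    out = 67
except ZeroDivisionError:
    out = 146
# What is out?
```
146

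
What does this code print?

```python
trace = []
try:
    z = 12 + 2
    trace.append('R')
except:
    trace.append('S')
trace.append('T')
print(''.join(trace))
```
RT

No exception, try block completes normally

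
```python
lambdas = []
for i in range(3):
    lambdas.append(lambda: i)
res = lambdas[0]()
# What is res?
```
2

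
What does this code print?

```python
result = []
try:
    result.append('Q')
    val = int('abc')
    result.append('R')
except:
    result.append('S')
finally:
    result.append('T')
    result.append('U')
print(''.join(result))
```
QSTU

Code before exception runs, then except, then all of finally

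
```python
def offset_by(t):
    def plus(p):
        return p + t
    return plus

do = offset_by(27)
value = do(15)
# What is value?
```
42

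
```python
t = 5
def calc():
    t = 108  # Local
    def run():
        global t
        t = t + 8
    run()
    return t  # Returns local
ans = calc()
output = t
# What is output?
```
13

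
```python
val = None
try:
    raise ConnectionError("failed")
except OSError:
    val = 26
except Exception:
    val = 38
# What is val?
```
26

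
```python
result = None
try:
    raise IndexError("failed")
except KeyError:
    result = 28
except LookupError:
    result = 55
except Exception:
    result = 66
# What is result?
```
55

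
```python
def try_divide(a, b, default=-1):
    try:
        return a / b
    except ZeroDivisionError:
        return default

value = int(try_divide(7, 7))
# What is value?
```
1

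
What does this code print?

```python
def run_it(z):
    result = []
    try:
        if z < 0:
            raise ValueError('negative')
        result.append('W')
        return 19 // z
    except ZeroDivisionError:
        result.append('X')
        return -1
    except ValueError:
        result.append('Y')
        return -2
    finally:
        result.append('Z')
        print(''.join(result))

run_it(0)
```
WXZ

z=0 causes ZeroDivisionError, caught, finally prints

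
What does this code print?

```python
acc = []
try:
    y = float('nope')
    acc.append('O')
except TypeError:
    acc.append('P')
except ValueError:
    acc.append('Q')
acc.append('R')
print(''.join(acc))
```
QR

ValueError is caught by its specific handler, not TypeError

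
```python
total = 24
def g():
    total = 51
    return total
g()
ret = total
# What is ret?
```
24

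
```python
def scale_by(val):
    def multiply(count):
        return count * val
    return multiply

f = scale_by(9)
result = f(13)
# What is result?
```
117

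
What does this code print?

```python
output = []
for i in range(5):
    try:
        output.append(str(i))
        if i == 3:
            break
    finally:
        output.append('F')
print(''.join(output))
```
0F1F2F3F

finally runs even when breaking out of loop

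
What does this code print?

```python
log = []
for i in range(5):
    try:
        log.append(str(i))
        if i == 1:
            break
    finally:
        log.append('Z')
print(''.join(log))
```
0Z1Z

finally runs even when breaking out of loop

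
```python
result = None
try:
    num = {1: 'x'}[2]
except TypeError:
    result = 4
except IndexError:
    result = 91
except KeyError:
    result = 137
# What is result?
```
137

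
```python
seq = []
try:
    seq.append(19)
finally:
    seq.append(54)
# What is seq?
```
[19, 54]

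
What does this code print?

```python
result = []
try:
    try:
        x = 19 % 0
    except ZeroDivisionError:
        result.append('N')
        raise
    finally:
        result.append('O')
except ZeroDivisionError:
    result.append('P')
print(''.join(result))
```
NOP

finally runs before re-raised exception propagates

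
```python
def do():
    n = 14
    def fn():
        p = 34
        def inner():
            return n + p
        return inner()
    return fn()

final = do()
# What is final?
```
48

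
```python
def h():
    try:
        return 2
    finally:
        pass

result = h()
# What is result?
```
2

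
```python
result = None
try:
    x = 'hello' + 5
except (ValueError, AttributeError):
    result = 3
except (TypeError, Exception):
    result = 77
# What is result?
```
77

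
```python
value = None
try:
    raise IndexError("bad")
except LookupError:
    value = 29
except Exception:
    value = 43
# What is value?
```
29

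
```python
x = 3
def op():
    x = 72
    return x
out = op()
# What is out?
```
72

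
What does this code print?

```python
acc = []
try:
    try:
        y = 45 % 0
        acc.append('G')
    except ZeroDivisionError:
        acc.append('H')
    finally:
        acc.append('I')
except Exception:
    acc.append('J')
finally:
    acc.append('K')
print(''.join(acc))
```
HIK

Both finally blocks run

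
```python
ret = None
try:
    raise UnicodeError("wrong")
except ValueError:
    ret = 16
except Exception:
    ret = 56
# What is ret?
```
16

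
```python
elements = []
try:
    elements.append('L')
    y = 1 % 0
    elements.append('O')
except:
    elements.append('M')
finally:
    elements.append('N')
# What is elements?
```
['L', 'M', 'N']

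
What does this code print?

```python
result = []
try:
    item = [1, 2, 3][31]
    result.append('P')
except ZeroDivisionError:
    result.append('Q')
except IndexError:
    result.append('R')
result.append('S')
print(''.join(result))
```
RS

IndexError is caught by its specific handler, not ZeroDivisionError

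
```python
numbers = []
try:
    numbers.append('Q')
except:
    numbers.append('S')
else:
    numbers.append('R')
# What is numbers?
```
['Q', 'R']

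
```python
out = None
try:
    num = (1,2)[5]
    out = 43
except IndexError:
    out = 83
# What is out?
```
83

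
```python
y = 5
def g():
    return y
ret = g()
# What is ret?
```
5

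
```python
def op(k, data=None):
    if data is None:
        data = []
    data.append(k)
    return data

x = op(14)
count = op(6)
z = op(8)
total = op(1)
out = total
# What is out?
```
[1]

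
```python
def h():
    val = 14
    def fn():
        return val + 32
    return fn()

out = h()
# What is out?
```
46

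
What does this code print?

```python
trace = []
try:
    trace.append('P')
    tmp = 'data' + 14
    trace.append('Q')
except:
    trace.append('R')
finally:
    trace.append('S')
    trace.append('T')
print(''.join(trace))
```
PRST

Code before exception runs, then except, then all of finally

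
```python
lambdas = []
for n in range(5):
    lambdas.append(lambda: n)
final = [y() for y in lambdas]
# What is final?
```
[4, 4, 4, 4, 4]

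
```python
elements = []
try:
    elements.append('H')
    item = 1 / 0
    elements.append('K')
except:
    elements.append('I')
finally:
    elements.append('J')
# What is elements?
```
['H', 'I', 'J']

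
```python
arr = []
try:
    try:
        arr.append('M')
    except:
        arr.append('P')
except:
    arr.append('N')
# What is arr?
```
['M']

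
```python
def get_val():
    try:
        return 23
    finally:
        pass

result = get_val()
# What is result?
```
23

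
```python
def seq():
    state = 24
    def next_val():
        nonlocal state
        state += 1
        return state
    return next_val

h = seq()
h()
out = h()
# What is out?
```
26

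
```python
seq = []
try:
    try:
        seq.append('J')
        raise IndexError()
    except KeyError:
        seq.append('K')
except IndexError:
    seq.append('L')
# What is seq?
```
['J', 'L']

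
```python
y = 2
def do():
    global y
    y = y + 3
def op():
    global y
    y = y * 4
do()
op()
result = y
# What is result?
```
20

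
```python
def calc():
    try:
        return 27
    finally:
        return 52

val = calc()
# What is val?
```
52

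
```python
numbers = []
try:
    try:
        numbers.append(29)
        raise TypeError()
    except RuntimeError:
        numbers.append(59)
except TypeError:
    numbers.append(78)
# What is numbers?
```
[29, 78]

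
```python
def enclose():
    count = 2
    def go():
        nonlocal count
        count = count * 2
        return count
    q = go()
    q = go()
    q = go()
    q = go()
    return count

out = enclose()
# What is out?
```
32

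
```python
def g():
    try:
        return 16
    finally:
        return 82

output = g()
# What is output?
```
82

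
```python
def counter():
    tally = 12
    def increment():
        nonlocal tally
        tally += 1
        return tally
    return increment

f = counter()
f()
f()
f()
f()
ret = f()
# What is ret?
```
17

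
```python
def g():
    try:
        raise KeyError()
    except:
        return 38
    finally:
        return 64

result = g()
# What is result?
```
64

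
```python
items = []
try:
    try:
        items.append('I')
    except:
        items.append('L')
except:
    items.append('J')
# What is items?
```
['I']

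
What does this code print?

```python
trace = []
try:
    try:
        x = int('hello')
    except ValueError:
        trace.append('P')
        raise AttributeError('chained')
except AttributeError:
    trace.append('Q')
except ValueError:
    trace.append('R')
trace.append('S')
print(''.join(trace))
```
PQS

AttributeError raised and caught, original ValueError not re-raised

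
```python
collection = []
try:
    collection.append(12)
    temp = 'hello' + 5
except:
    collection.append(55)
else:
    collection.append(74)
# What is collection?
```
[12, 55]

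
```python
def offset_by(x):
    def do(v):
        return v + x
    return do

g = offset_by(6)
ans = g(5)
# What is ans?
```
11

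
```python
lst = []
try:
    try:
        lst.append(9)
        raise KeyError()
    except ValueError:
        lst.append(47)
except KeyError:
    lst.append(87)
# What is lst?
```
[9, 87]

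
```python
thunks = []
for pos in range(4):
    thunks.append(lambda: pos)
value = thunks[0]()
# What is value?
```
3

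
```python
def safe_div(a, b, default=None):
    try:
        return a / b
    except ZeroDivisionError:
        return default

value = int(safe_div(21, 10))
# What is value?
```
2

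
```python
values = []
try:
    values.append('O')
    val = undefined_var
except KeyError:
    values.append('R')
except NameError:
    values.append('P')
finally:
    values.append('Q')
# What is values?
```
['O', 'P', 'Q']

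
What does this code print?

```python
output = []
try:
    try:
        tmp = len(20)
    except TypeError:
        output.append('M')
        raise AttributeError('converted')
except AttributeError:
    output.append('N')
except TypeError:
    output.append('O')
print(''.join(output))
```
MN

New AttributeError raised, caught by outer AttributeError handler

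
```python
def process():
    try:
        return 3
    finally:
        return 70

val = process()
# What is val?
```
70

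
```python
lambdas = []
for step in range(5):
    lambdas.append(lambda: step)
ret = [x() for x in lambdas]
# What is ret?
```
[4, 4, 4, 4, 4]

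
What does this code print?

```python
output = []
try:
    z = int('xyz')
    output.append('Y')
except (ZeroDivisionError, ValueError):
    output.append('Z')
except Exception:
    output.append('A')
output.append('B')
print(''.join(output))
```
ZB

ValueError matches tuple containing it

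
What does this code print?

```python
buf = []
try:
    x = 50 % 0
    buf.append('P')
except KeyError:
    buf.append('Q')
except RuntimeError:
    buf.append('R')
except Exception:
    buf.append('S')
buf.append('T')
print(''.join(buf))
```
ST

ZeroDivisionError not specifically caught, falls to Exception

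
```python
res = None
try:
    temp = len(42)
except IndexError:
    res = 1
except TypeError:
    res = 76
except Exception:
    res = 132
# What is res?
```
76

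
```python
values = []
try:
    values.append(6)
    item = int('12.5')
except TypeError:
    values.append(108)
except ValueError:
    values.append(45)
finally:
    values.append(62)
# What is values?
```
[6, 45, 62]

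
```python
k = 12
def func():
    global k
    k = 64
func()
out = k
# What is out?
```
64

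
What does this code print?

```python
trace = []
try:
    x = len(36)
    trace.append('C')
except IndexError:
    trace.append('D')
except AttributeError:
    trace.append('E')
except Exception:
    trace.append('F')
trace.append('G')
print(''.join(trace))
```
FG

TypeError not specifically caught, falls to Exception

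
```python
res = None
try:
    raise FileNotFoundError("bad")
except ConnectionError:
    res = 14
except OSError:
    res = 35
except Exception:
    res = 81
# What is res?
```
35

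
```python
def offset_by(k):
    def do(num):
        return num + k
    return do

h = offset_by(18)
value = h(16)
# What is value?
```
34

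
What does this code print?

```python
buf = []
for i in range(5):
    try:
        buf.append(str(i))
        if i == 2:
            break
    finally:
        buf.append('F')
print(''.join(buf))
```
0F1F2F

finally runs even when breaking out of loop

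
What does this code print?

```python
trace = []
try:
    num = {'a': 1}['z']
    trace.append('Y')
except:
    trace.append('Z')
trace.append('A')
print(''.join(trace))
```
ZA

Exception raised in try, caught by bare except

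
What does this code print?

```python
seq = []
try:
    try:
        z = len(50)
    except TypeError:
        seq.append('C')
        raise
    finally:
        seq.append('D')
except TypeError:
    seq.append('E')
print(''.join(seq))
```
CDE

finally runs before re-raised exception propagates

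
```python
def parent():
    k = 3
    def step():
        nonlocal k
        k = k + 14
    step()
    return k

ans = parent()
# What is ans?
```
17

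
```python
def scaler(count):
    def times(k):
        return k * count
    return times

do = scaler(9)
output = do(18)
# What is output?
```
162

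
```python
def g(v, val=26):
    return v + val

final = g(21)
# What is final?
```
47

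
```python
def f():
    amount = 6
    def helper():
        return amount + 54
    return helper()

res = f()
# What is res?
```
60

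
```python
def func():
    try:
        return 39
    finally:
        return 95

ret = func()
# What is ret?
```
95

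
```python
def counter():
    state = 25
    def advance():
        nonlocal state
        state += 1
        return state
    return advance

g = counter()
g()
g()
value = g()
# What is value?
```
28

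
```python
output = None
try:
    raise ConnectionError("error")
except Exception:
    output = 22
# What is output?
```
22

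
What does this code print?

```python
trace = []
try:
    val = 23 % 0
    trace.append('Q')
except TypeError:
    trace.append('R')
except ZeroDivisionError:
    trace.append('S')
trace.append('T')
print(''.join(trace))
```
ST

ZeroDivisionError is caught by its specific handler, not TypeError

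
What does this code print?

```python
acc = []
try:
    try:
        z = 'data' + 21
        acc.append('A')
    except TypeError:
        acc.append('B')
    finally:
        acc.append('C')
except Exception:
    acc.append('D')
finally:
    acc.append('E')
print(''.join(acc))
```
BCE

Both finally blocks run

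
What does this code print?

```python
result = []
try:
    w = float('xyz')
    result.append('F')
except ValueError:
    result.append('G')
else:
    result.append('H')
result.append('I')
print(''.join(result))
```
GI

else block skipped when exception is caught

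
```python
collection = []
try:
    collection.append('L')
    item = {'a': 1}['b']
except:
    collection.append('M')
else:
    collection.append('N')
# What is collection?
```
['L', 'M']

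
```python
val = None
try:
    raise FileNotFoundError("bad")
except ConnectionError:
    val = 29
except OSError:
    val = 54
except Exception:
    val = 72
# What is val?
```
54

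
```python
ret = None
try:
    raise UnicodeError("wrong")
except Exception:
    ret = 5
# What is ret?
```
5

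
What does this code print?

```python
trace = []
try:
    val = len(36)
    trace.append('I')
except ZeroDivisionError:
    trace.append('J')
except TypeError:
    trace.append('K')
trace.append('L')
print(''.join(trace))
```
KL

TypeError is caught by its specific handler, not ZeroDivisionError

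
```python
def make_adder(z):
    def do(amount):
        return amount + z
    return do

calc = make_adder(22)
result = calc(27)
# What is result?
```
49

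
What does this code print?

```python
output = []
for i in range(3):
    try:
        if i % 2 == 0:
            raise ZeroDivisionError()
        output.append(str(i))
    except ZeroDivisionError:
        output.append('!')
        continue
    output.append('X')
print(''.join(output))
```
!1X!

continue in except skips rest of loop body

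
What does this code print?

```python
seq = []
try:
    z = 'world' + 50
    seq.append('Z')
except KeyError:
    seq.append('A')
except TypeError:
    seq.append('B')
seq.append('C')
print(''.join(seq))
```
BC

TypeError is caught by its specific handler, not KeyError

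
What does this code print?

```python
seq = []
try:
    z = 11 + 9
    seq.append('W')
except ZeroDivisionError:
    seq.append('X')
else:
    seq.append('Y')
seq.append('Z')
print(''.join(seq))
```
WYZ

else block runs when no exception occurs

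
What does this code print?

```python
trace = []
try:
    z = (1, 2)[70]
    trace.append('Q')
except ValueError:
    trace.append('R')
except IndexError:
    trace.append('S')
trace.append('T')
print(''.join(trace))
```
ST

IndexError is caught by its specific handler, not ValueError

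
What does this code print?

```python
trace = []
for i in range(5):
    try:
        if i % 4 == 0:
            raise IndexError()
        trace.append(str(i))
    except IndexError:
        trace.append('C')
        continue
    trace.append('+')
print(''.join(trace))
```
C1+2+3+C

continue in except skips rest of loop body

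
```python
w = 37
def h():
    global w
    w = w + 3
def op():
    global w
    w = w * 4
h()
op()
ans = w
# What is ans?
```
160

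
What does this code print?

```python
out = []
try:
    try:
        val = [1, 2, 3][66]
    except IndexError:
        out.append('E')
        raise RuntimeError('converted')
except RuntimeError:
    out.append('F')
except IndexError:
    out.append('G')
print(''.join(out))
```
EF

New RuntimeError raised, caught by outer RuntimeError handler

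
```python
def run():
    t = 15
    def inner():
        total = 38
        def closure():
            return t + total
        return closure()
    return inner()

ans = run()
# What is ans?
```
53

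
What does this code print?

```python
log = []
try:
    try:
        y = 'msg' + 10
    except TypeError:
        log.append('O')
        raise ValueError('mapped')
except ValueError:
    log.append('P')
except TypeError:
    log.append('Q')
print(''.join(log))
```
OP

New ValueError raised, caught by outer ValueError handler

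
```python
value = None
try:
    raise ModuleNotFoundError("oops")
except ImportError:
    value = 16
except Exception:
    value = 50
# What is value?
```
16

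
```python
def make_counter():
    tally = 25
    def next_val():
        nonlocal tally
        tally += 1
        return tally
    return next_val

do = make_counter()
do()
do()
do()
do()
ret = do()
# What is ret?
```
30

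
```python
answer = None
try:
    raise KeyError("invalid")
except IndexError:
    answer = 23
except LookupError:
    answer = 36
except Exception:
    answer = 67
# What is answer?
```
36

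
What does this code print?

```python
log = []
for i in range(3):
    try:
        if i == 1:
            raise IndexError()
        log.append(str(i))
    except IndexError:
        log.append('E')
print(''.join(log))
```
0E2

Exception on i=1 caught, loop continues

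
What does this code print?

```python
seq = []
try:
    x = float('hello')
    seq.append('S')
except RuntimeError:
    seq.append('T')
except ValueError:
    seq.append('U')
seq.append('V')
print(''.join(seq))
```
UV

ValueError is caught by its specific handler, not RuntimeError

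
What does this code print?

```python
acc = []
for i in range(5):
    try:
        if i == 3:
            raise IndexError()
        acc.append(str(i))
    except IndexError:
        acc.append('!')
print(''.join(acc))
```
012!4

Exception on i=3 caught, loop continues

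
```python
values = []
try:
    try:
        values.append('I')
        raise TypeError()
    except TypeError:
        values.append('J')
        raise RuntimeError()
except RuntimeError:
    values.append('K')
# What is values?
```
['I', 'J', 'K']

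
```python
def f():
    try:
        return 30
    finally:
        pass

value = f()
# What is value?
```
30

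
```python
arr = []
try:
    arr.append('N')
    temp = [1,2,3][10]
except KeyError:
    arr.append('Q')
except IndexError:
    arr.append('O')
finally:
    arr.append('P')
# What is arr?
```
['N', 'O', 'P']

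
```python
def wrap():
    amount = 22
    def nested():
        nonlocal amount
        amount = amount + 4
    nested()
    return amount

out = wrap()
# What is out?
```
26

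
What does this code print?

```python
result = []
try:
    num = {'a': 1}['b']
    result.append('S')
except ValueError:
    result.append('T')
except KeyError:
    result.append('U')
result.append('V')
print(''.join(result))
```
UV

KeyError is caught by its specific handler, not ValueError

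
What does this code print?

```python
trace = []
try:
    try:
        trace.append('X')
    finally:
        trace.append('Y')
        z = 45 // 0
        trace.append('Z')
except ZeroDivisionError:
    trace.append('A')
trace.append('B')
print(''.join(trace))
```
XYAB

Exception in inner finally caught by outer except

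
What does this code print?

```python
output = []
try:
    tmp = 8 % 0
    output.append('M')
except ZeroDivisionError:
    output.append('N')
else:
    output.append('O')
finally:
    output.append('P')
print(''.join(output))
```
NP

Exception: except runs, else skipped, finally runs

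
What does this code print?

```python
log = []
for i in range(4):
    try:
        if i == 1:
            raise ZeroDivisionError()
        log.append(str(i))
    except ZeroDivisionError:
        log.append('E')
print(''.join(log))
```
0E23

Exception on i=1 caught, loop continues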